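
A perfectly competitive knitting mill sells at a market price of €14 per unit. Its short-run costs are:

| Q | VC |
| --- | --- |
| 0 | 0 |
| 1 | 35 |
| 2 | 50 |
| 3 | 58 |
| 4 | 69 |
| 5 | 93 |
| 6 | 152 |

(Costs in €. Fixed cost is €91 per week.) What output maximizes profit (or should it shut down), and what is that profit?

Q = 0 (shut down); profit = -€91

Tabulate TR − TC: Q=0: -91; Q=1: -112; Q=2: -113; Q=3: -107; Q=4: -104; Q=5: -114; Q=6: -159.
Profit is highest at Q = 0. Equivalently, the lowest AVC in the table is 69/4 ≈ €17.25 at Q = 4, and P = €14 falls below it — price never covers variable cost, so the firm shuts down and loses only its fixed cost.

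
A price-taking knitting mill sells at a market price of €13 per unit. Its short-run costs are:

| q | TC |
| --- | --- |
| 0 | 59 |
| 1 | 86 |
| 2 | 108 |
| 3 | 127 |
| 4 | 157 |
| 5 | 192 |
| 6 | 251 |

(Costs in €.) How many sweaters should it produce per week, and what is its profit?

Compute π = P·q − TC at each output: q=0: -59; q=1: -73; q=2: -82; q=3: -88; q=4: -105; q=5: -127; q=6: -173.
Profit is highest at q = 0. Equivalently, the lowest AVC in the table is 68/3 ≈ €22.67 at q = 3, and P = €13 falls below it — price never covers variable cost, so the firm shuts down and loses only its fixed cost.

q = 0 (shut down); profit = -€59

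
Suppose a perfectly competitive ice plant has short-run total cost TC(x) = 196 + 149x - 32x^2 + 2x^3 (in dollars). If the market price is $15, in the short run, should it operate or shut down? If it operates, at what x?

Shut down

Variable cost is VC = 149x - 32x^2 + 2x^3, so AVC = VC/x = 149 - 32x + 2x^2 and MC = dTC/dx = 149 - 64x + 6x^2.
AVC is minimized where dAVC/dx = -32 + 4x = 0, at x = 8; min AVC = 149 - 32·8 + 2·8^2 = $21.
With P < min AVC ($15 < $21), every unit sold adds to the loss.
Best response: produce nothing and absorb the $196 fixed cost.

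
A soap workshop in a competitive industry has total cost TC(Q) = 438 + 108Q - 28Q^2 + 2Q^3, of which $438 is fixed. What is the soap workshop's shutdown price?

$10 per unit

The firm shuts down when price falls below the minimum of average variable cost. AVC = VC/Q = 108 - 28Q + 2Q^2.
dAVC/dQ = -28 + 4Q = 0 gives Q = 7. min AVC = 108 - 28·7 + 2·7^2 = 10.
For P < $10 the firm produces nothing.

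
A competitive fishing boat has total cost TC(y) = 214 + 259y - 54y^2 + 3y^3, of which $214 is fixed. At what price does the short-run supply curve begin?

Short-run supply begins at min AVC. From VC = 259y - 54y^2 + 3y^3, AVC = 259 - 54y + 3y^2.
dAVC/dy = -54 + 6y = 0 gives y = 9. min AVC = 259 - 54·9 + 3·9^2 = 16.
So the shutdown price is $16.

$16 per unit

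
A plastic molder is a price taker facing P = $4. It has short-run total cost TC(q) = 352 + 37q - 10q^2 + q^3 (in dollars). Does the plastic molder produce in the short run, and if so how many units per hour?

Shut down

Strip out fixed cost: VC = 37q - 10q^2 + q^3. Then AVC = 37 - 10q + q^2 and MC = 37 - 20q + 3q^2.
The AVC parabola has its vertex at q = 10/2 = 5, where AVC = 37 - 10·5 + 5^2 = $12.
With P < min AVC ($4 < $12), every unit sold adds to the loss.
Best response: produce nothing and absorb the $352 fixed cost.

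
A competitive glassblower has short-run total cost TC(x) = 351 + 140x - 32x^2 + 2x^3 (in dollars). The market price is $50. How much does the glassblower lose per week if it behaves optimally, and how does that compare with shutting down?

Profit = -$27 at x = 9

AVC = 140 - 32x + 2x^2; min AVC = $12 at x = 8. Since P = $50 ≥ min AVC, the firm produces.
With MC = 140 - 64x + 6x^2, P = MC on the upward-sloping part at x* = 9.
TR = 50·9 = 450. TC = 351 + 126 = 477. Profit = 450 − 477 = -$27.
By producing, the firm covers all variable cost plus $324 of fixed cost; shutting down would lose the full $351.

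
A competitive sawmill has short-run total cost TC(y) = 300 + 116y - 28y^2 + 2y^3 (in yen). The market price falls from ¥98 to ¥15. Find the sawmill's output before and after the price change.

MC = 116 - 56y + 6y^2; the shutdown threshold is min AVC = ¥18 (at y = 7).
At P = ¥98 ≥ min AVC, set P = MC on the rising branch: y = 9.
At P = ¥15 < min AVC = ¥18, price no longer covers variable cost at any output, so the firm shuts down: y = 0.

Output falls from 9 to 0 (the firm shuts down)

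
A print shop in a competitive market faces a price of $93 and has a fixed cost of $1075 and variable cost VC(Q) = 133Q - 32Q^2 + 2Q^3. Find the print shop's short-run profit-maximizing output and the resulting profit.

Profit = -$275 at Q = 10

AVC = 133 - 32Q + 2Q^2; min AVC = $5 at Q = 8. Since P = $93 ≥ min AVC, the firm produces.
With MC = 133 - 64Q + 6Q^2, P = MC on the upward-sloping part at Q* = 10.
TR = 93·10 = 930. TC = 1075 + 130 = 1205. Profit = 930 − 1205 = -$275.
That loss of $275 beats the $1075 the firm would lose by shutting down; producing recovers $800 of fixed cost.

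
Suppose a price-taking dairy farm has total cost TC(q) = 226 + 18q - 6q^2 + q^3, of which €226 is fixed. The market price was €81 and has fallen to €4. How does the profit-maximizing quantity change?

MC = 18 - 12q + 3q^2; the shutdown threshold is min AVC = €9 (at q = 3).
With P = €81 above the shutdown price, P = MC gives q = 7.
At P = €4 < min AVC = €9, price no longer covers variable cost at any output, so the firm shuts down: q = 0.

Output falls from 7 to 0 (the firm shuts down)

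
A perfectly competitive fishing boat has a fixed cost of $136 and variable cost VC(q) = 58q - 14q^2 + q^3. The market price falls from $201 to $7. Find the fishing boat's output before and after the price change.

Output falls from 13 to 0 (the firm shuts down)

AVC = 58 - 14q + q^2, minimized at q = 7 where min AVC = $9. MC = 58 - 28q + 3q^2.
With P = $201 above the shutdown price, P = MC gives q = 13.
At P = $7 < min AVC = $9, price no longer covers variable cost at any output, so the firm shuts down: q = 0.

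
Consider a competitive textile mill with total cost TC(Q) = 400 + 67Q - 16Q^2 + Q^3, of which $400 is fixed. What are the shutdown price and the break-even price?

AVC = 67 - 16Q + Q^2; minimized at Q = 8, giving min AVC = $3. That is the shutdown price.
ATC = 400/Q + 67 - 16Q + Q^2. Setting dATC/dQ = −400/Q^2 − 16 + 2Q = 0 gives Q = 10 (since 2·10^3 − 16·10^2 = 400).
min ATC = 400/10 + 67 − 16·10 + 10^2 = $47. That is the break-even price.
For $3 ≤ P < $47 the firm produces at a loss; below $3 it shuts down.

Shutdown price = $3; break-even price = $47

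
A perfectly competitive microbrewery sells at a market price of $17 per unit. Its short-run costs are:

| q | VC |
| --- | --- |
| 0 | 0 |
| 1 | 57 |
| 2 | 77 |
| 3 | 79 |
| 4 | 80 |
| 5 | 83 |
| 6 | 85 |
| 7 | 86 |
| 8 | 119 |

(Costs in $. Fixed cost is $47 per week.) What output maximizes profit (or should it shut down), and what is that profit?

q = 7; profit = -$14

Profit at each row (π = 17q − TC): q=0: -47; q=1: -87; q=2: -90; q=3: -75; q=4: -59; q=5: -45; q=6: -30; q=7: -14; q=8: -30.
Profit is maximized at q = 7. AVC there is 86/7 = $12.29 ≤ P, so producing beats shutting down (which would give -$47).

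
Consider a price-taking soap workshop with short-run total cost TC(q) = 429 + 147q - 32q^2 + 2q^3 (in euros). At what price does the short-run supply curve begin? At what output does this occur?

€19 per unit, at q = 8

The shutdown price is the minimum of AVC. VC = 147q - 32q^2 + 2q^3, so AVC = 147 - 32q + 2q^2.
dAVC/dq = -32 + 4q = 0 gives q = 8. min AVC = 147 - 32·8 + 2·8^2 = 19.
For P < €19 the firm produces nothing.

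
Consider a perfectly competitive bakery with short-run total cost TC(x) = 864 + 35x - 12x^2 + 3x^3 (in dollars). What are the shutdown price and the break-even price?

AVC = 35 - 12x + 3x^2; minimized at x = 2, giving min AVC = $23. That is the shutdown price.
ATC = 864/x + 35 - 12x + 3x^2. Setting dATC/dx = −864/x^2 − 12 + 6x = 0 gives x = 6 (since 6·6^3 − 12·6^2 = 864).
min ATC = 864/6 + 35 − 12·6 + 3·6^2 = $215. That is the break-even price.
Between these two prices the firm operates at a loss; above $215 it earns a profit.

Shutdown price = $23; break-even price = $215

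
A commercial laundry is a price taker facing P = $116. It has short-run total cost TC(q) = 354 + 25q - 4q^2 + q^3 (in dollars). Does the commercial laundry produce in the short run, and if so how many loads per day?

Produce at q = 7

Variable cost is VC = 25q - 4q^2 + q^3, so AVC = VC/q = 25 - 4q + q^2 and MC = dTC/dq = 25 - 8q + 3q^2.
The AVC parabola has its vertex at q = 4/2 = 2, where AVC = 25 - 4·2 + 2^2 = $21.
P = $116 exceeds min AVC = $21, so the firm stays open.
P = MC gives -91 - 8q + 3q^2 = 0, with roots -13/3 and 7. Take the larger (rising MC): q* = 7.
Check: AVC at q = 7 is $46 ≤ P, so revenue covers variable cost.
Profit = P·q − TC = 116·7 − 676 = $136.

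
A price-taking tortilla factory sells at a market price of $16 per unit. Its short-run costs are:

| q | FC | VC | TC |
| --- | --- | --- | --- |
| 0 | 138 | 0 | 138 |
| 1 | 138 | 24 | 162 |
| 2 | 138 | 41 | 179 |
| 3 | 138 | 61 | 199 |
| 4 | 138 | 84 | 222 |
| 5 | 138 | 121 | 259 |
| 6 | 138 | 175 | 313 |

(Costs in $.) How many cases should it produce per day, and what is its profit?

q = 0 (shut down); profit = -$138

Tabulate TR − TC: q=0: -138; q=1: -146; q=2: -147; q=3: -151; q=4: -158; q=5: -179; q=6: -217.
Profit is highest at q = 0. Equivalently, the lowest AVC in the table is 61/3 ≈ $20.33 at q = 3, and P = $16 falls below it — price never covers variable cost, so the firm shuts down and loses only its fixed cost.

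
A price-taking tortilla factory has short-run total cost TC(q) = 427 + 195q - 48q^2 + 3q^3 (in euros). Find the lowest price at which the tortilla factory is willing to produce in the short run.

Short-run supply begins at min AVC. From VC = 195q - 48q^2 + 3q^3, AVC = 195 - 48q + 3q^2.
dAVC/dq = -48 + 6q = 0 gives q = 8. min AVC = 195 - 48·8 + 3·8^2 = 3.
So the shutdown price is €3.

€3 per unit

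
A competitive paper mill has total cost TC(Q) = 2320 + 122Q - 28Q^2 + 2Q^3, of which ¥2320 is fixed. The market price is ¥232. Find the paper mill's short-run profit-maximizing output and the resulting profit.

AVC = 122 - 28Q + 2Q^2 has its minimum ¥24 at Q = 7; price ¥232 clears that bar, so the firm operates.
MC = 122 - 56Q + 6Q^2. Setting P = MC and taking the root on the rising branch gives Q* = 11.
TR = 232·11 = 2552. TC = 2320 + 616 = 2936. Profit = 2552 − 2936 = -¥384.
That loss of ¥384 beats the ¥2320 the firm would lose by shutting down; producing recovers ¥1936 of fixed cost.

Profit = -¥384 at Q = 11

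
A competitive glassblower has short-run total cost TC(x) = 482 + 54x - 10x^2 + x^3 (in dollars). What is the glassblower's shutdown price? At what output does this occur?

$29 per unit, at x = 5

The shutdown price is the minimum of AVC. VC = 54x - 10x^2 + x^3, so AVC = 54 - 10x + x^2.
At the minimum of AVC, MC = AVC. MC = 54 - 20x + 3x^2; setting MC = AVC gives 2x^2 - 10x = 0, so x = 5. min AVC = 29.
For P < $29 the firm produces nothing.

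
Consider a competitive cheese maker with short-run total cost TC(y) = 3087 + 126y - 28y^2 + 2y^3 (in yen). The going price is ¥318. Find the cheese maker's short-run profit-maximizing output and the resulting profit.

AVC = 126 - 28y + 2y^2; min AVC = ¥28 at y = 7. Since P = ¥318 ≥ min AVC, the firm produces.
MC = 126 - 56y + 6y^2. Setting P = MC and taking the root on the rising branch gives y* = 12.
TR = 318·12 = 3816. TC = 3087 + 936 = 4023. Profit = 3816 − 4023 = -¥207.
Shutting down would mean losing the fixed cost of ¥3087, so operating at a loss of ¥207 is better by ¥2880.

Profit = -¥207 at y = 12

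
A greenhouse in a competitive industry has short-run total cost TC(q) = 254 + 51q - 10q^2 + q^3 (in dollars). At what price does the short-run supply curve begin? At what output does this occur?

$26 per unit, at q = 5

The firm shuts down when price falls below the minimum of average variable cost. AVC = VC/q = 51 - 10q + q^2.
dAVC/dq = -10 + 2q = 0 gives q = 5. min AVC = 51 - 10·5 + 5^2 = 26.
For P < $26 the firm produces nothing.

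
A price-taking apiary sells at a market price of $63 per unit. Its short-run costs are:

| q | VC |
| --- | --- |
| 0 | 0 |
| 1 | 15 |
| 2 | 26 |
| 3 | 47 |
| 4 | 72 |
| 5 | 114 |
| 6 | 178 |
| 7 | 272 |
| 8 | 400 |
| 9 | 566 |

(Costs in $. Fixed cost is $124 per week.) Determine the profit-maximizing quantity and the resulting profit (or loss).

q = 5; profit = $77

Compute π = P·q − TC at each output: q=0: -124; q=1: -76; q=2: -24; q=3: 18; q=4: 56; q=5: 77; q=6: 76; q=7: 45; q=8: -20; q=9: -123.
Profit is maximized at q = 5. AVC there is 114/5 = $22.80 ≤ P, so producing beats shutting down (which would give -$124).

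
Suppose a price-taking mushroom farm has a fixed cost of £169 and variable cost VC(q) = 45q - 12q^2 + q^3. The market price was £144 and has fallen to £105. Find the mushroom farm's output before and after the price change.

AVC = 45 - 12q + q^2, minimized at q = 6 where min AVC = £9. MC = 45 - 24q + 3q^2.
With P = £144 above the shutdown price, P = MC gives q = 11.
At P = £105 ≥ min AVC, set P = MC: q = 10. The firm stays open but cuts output.

Output falls from 11 to 10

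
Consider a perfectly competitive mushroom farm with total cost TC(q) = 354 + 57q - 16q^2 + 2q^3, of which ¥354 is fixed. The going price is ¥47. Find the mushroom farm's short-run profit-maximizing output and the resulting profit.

Profit = -¥254 at q = 5

AVC = 57 - 16q + 2q^2 has its minimum ¥25 at q = 4; price ¥47 clears that bar, so the firm operates.
MC = 57 - 32q + 6q^2. Setting P = MC and taking the root on the rising branch gives q* = 5.
TR = 47·5 = 235. TC = 354 + 135 = 489. Profit = 235 − 489 = -¥254.
That loss of ¥254 beats the ¥354 the firm would lose by shutting down; producing recovers ¥100 of fixed cost.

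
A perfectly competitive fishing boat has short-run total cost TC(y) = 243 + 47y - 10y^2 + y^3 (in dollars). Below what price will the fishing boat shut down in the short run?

$22 per unit

The firm shuts down when price falls below the minimum of average variable cost. AVC = VC/y = 47 - 10y + y^2.
At the minimum of AVC, MC = AVC. MC = 47 - 20y + 3y^2; setting MC = AVC gives 2y^2 - 10y = 0, so y = 5. min AVC = 22.
The firm shuts down for any P below $22.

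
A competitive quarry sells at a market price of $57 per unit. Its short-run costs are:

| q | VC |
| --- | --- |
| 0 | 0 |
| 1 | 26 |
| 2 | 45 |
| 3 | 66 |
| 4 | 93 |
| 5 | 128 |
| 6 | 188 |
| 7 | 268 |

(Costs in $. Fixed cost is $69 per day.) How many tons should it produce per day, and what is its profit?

Profit at each row (π = 57q − TC): q=0: -69; q=1: -38; q=2: 0; q=3: 36; q=4: 66; q=5: 88; q=6: 85; q=7: 62.
Profit is maximized at q = 5. AVC there is 128/5 = $25.60 ≤ P, so producing beats shutting down (which would give -$69).

q = 5; profit = $88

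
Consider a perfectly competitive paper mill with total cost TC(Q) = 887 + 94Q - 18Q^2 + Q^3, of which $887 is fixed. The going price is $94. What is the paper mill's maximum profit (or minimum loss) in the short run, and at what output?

Profit = -$23 at Q = 12

AVC = 94 - 18Q + Q^2; min AVC = $13 at Q = 9. Since P = $94 ≥ min AVC, the firm produces.
With MC = 94 - 36Q + 3Q^2, P = MC on the upward-sloping part at Q* = 12.
TR = 94·12 = 1128. TC = 887 + 264 = 1151. Profit = 1128 − 1151 = -$23.
Shutting down would mean losing the fixed cost of $887, so operating at a loss of $23 is better by $864.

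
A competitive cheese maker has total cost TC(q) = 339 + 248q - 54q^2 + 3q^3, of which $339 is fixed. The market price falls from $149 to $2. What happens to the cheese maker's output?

MC = 248 - 108q + 9q^2; the shutdown threshold is min AVC = $5 (at q = 9).
With P = $149 above the shutdown price, P = MC gives q = 11.
At P = $2 < min AVC = $5, price no longer covers variable cost at any output, so the firm shuts down: q = 0.

Output falls from 11 to 0 (the firm shuts down)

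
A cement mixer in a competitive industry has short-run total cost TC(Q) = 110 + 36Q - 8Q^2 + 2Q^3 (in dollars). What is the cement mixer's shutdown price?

Short-run supply begins at min AVC. From VC = 36Q - 8Q^2 + 2Q^3, AVC = 36 - 8Q + 2Q^2.
At the minimum of AVC, MC = AVC. MC = 36 - 16Q + 6Q^2; setting MC = AVC gives 4Q^2 - 8Q = 0, so Q = 2. min AVC = 28.
So the shutdown price is $28.

$28 per unit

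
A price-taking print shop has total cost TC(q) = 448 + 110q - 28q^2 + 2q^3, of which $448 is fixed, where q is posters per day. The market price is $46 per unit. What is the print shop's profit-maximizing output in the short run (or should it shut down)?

Variable cost is VC = 110q - 28q^2 + 2q^3, so AVC = VC/q = 110 - 28q + 2q^2 and MC = dTC/dq = 110 - 56q + 6q^2.
AVC is minimized where dAVC/dq = -28 + 4q = 0, at q = 7; min AVC = 110 - 28·7 + 2·7^2 = $12.
Because $46 ≥ $12, revenue can cover variable cost; the firm operates.
Solving P = MC: 64 - 56q + 6q^2 = 0 ⇒ q = 4/3 or 8. On the upward-sloping branch, q* = 8.
Check: AVC at q = 8 is $14 ≤ P, so revenue covers variable cost.
Profit = P·q − TC = 46·8 − 560 = -$192, a loss, but smaller than the $448 fixed cost the firm would lose by shutting down.

Produce at q = 8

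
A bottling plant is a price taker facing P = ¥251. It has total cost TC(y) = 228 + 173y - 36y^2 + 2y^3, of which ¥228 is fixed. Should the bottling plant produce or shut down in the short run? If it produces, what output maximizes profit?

From TC, MC = TC'(y) = 173 - 72y + 6y^2 and AVC = VC/y = 173 - 36y + 2y^2.
The AVC parabola has its vertex at y = 36/4 = 9, where AVC = 173 - 36·9 + 2·9^2 = ¥11.
Because ¥251 ≥ ¥11, revenue can cover variable cost; the firm operates.
Set P = MC: 251 = 173 - 72y + 6y^2 → -78 - 72y + 6y^2 = 0. The roots are y = -1 and y = 13; the profit-maximizing output is on the rising part of MC, so y* = 13.
Check: AVC at y = 13 is ¥43 ≤ P, so revenue covers variable cost.
Profit = P·y − TC = 251·13 − 787 = ¥2476.

Produce at y = 13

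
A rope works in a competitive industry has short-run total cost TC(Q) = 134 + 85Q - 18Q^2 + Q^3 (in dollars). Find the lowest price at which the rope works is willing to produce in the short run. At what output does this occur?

$4 per unit, at Q = 9

Short-run supply begins at min AVC. From VC = 85Q - 18Q^2 + Q^3, AVC = 85 - 18Q + Q^2.
At the minimum of AVC, MC = AVC. MC = 85 - 36Q + 3Q^2; setting MC = AVC gives 2Q^2 - 18Q = 0, so Q = 9. min AVC = 4.
The firm shuts down for any P below $4.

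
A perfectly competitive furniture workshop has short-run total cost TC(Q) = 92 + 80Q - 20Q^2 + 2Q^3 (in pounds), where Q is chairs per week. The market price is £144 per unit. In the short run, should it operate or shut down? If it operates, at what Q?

Strip out fixed cost: VC = 80Q - 20Q^2 + 2Q^3. Then AVC = 80 - 20Q + 2Q^2 and MC = 80 - 40Q + 6Q^2.
AVC is minimized where dAVC/dQ = -20 + 4Q = 0, at Q = 5; min AVC = 80 - 20·5 + 2·5^2 = £30.
P = £144 exceeds min AVC = £30, so the firm stays open.
Set P = MC: 144 = 80 - 40Q + 6Q^2 → -64 - 40Q + 6Q^2 = 0. The roots are Q = -4/3 and Q = 8; the profit-maximizing output is on the rising part of MC, so Q* = 8.
Check: AVC at Q = 8 is £48 ≤ P, so revenue covers variable cost.
Profit = P·Q − TC = 144·8 − 476 = £676.

Produce at Q = 8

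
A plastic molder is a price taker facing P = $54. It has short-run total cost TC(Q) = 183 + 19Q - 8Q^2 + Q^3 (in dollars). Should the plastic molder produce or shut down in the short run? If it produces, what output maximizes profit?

Produce at Q = 7

Strip out fixed cost: VC = 19Q - 8Q^2 + Q^3. Then AVC = 19 - 8Q + Q^2 and MC = 19 - 16Q + 3Q^2.
AVC hits its minimum where MC = AVC, at Q = 4, giving min AVC = 19 - 8·4 + 4^2 = $3.
Because $54 ≥ $3, revenue can cover variable cost; the firm operates.
Set P = MC: 54 = 19 - 16Q + 3Q^2 → -35 - 16Q + 3Q^2 = 0. The roots are Q = -5/3 and Q = 7; the profit-maximizing output is on the rising part of MC, so Q* = 7.
Check: AVC at Q = 7 is $12 ≤ P, so revenue covers variable cost.
Profit = P·Q − TC = 54·7 − 267 = $111.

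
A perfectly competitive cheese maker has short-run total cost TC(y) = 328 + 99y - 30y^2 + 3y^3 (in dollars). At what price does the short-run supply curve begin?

The firm shuts down when price falls below the minimum of average variable cost. AVC = VC/y = 99 - 30y + 3y^2.
dAVC/dy = -30 + 6y = 0 gives y = 5. min AVC = 99 - 30·5 + 3·5^2 = 24.
So the shutdown price is $24.

$24 per unit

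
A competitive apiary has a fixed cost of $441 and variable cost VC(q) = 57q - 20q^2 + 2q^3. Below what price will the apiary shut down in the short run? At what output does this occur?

$7 per unit, at q = 5

The shutdown price is the minimum of AVC. VC = 57q - 20q^2 + 2q^3, so AVC = 57 - 20q + 2q^2.
At the minimum of AVC, MC = AVC. MC = 57 - 40q + 6q^2; setting MC = AVC gives 4q^2 - 20q = 0, so q = 5. min AVC = 7.
So the shutdown price is $7.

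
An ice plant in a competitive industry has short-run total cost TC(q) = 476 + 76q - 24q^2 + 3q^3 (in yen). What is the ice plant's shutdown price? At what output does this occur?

The firm shuts down when price falls below the minimum of average variable cost. AVC = VC/q = 76 - 24q + 3q^2.
At the minimum of AVC, MC = AVC. MC = 76 - 48q + 9q^2; setting MC = AVC gives 6q^2 - 24q = 0, so q = 4. min AVC = 28.
So the shutdown price is ¥28.

¥28 per unit, at q = 4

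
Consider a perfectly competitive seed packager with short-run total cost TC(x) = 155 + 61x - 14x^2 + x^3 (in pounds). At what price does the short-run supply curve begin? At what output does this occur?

The firm shuts down when price falls below the minimum of average variable cost. AVC = VC/x = 61 - 14x + x^2.
dAVC/dx = -14 + 2x = 0 gives x = 7. min AVC = 61 - 14·7 + 7^2 = 12.
So the shutdown price is £12.

£12 per unit, at x = 7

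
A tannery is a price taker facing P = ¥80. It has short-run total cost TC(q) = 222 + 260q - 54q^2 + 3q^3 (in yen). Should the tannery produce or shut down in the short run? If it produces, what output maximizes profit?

Produce at q = 10

Strip out fixed cost: VC = 260q - 54q^2 + 3q^3. Then AVC = 260 - 54q + 3q^2 and MC = 260 - 108q + 9q^2.
AVC hits its minimum where MC = AVC, at q = 9, giving min AVC = 260 - 54·9 + 3·9^2 = ¥17.
Because ¥80 ≥ ¥17, revenue can cover variable cost; the firm operates.
Set P = MC: 80 = 260 - 108q + 9q^2 → 180 - 108q + 9q^2 = 0. The roots are q = 2 and q = 10; the profit-maximizing output is on the rising part of MC, so q* = 10.
Check: AVC at q = 10 is ¥20 ≤ P, so revenue covers variable cost.
Profit = P·q − TC = 80·10 − 422 = ¥378.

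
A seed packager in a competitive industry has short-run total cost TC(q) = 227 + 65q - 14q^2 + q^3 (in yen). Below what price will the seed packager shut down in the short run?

Short-run supply begins at min AVC. From VC = 65q - 14q^2 + q^3, AVC = 65 - 14q + q^2.
At the minimum of AVC, MC = AVC. MC = 65 - 28q + 3q^2; setting MC = AVC gives 2q^2 - 14q = 0, so q = 7. min AVC = 16.
The firm shuts down for any P below ¥16.

¥16 per unit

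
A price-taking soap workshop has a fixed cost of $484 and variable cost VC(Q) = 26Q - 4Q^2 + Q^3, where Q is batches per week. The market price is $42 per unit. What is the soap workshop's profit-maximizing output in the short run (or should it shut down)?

From TC, MC = TC'(Q) = 26 - 8Q + 3Q^2 and AVC = VC/Q = 26 - 4Q + Q^2.
AVC hits its minimum where MC = AVC, at Q = 2, giving min AVC = 26 - 4·2 + 2^2 = $22.
Since P = $42 ≥ min AVC = $22, price covers variable cost and the firm should produce.
Set P = MC: 42 = 26 - 8Q + 3Q^2 → -16 - 8Q + 3Q^2 = 0. The roots are Q = -4/3 and Q = 4; the profit-maximizing output is on the rising part of MC, so Q* = 4.
Check: AVC at Q = 4 is $26 ≤ P, so revenue covers variable cost.
Profit = P·Q − TC = 42·4 − 588 = -$420, a loss, but smaller than the $484 fixed cost the firm would lose by shutting down.

Produce at Q = 4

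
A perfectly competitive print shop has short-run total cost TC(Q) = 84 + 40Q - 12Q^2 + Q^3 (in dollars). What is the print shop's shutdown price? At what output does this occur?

The firm shuts down when price falls below the minimum of average variable cost. AVC = VC/Q = 40 - 12Q + Q^2.
dAVC/dQ = -12 + 2Q = 0 gives Q = 6. min AVC = 40 - 12·6 + 6^2 = 4.
So the shutdown price is $4.

$4 per unit, at Q = 6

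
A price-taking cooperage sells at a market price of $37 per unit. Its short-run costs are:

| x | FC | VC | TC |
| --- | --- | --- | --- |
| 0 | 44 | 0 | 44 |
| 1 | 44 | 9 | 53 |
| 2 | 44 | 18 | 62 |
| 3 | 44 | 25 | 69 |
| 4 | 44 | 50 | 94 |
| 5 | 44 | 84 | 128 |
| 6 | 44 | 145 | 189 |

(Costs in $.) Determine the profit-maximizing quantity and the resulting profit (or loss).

Tabulate TR − TC: x=0: -44; x=1: -16; x=2: 12; x=3: 42; x=4: 54; x=5: 57; x=6: 33.
Profit is maximized at x = 5. AVC there is 84/5 = $16.80 ≤ P, so producing beats shutting down (which would give -$44).

x = 5; profit = $57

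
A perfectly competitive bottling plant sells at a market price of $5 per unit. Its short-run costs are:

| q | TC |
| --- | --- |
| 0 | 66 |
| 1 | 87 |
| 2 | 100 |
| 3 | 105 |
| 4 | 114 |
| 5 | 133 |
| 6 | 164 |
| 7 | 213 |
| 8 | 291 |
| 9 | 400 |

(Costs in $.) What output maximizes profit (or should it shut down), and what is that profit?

Tabulate TR − TC: q=0: -66; q=1: -82; q=2: -90; q=3: -90; q=4: -94; q=5: -108; q=6: -134; q=7: -178; q=8: -251; q=9: -355.
Profit is highest at q = 0. Equivalently, the lowest AVC in the table is 48/4 ≈ $12 at q = 4, and P = $5 falls below it — price never covers variable cost, so the firm shuts down and loses only its fixed cost.

q = 0 (shut down); profit = -$66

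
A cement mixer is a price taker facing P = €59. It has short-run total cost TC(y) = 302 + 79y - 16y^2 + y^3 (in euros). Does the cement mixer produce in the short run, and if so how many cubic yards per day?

Produce at y = 10

Variable cost is VC = 79y - 16y^2 + y^3, so AVC = VC/y = 79 - 16y + y^2 and MC = dTC/dy = 79 - 32y + 3y^2.
AVC is minimized where dAVC/dy = -16 + 2y = 0, at y = 8; min AVC = 79 - 16·8 + 8^2 = €15.
Because €59 ≥ €15, revenue can cover variable cost; the firm operates.
Set P = MC: 59 = 79 - 32y + 3y^2 → 20 - 32y + 3y^2 = 0. The roots are y = 2/3 and y = 10; the profit-maximizing output is on the rising part of MC, so y* = 10.
Check: AVC at y = 10 is €19 ≤ P, so revenue covers variable cost.
Profit = P·y − TC = 59·10 − 492 = €98.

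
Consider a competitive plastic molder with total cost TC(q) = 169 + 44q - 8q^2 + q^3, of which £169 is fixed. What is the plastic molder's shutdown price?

The shutdown price is the minimum of AVC. VC = 44q - 8q^2 + q^3, so AVC = 44 - 8q + q^2.
At the minimum of AVC, MC = AVC. MC = 44 - 16q + 3q^2; setting MC = AVC gives 2q^2 - 8q = 0, so q = 4. min AVC = 28.
So the shutdown price is £28.

£28 per unit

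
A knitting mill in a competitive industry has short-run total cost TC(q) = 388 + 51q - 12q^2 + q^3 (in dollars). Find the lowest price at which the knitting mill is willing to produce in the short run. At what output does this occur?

$15 per unit, at q = 6

The shutdown price is the minimum of AVC. VC = 51q - 12q^2 + q^3, so AVC = 51 - 12q + q^2.
dAVC/dq = -12 + 2q = 0 gives q = 6. min AVC = 51 - 12·6 + 6^2 = 15.
The firm shuts down for any P below $15.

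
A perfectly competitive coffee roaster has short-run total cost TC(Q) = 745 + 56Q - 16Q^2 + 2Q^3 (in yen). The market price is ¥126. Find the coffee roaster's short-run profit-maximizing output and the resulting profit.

Profit = -¥157 at Q = 7

AVC = 56 - 16Q + 2Q^2; min AVC = ¥24 at Q = 4. Since P = ¥126 ≥ min AVC, the firm produces.
With MC = 56 - 32Q + 6Q^2, P = MC on the upward-sloping part at Q* = 7.
TR = 126·7 = 882. TC = 745 + 294 = 1039. Profit = 882 − 1039 = -¥157.
Shutting down would mean losing the fixed cost of ¥745, so operating at a loss of ¥157 is better by ¥588.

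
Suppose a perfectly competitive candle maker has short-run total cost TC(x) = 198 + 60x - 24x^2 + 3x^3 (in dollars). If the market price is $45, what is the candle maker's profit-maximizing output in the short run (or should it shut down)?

Variable cost is VC = 60x - 24x^2 + 3x^3, so AVC = VC/x = 60 - 24x + 3x^2 and MC = dTC/dx = 60 - 48x + 9x^2.
The AVC parabola has its vertex at x = 24/6 = 4, where AVC = 60 - 24·4 + 3·4^2 = $12.
Because $45 ≥ $12, revenue can cover variable cost; the firm operates.
P = MC gives 15 - 48x + 9x^2 = 0, with roots 1/3 and 5. Take the larger (rising MC): x* = 5.
Check: AVC at x = 5 is $15 ≤ P, so revenue covers variable cost.
Profit = P·x − TC = 45·5 − 273 = -$48, a loss, but smaller than the $198 fixed cost the firm would lose by shutting down.

Produce at x = 5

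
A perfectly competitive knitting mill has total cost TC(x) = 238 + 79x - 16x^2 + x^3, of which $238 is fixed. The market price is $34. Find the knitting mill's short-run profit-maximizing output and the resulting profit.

Profit = -$76 at x = 9

AVC = 79 - 16x + x^2; min AVC = $15 at x = 8. Since P = $34 ≥ min AVC, the firm produces.
MC = 79 - 32x + 3x^2. Setting P = MC and taking the root on the rising branch gives x* = 9.
TR = 34·9 = 306. TC = 238 + 144 = 382. Profit = 306 − 382 = -$76.
By producing, the firm covers all variable cost plus $162 of fixed cost; shutting down would lose the full $238.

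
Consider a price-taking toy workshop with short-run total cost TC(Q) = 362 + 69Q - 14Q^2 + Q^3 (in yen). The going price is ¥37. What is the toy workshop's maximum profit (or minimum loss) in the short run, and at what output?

Profit = -¥234 at Q = 8

AVC = 69 - 14Q + Q^2; min AVC = ¥20 at Q = 7. Since P = ¥37 ≥ min AVC, the firm produces.
MC = 69 - 28Q + 3Q^2. Setting P = MC and taking the root on the rising branch gives Q* = 8.
TR = 37·8 = 296. TC = 362 + 168 = 530. Profit = 296 − 530 = -¥234.
That loss of ¥234 beats the ¥362 the firm would lose by shutting down; producing recovers ¥128 of fixed cost.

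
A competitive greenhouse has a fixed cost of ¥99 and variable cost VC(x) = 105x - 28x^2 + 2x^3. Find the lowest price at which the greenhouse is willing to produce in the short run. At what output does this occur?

The shutdown price is the minimum of AVC. VC = 105x - 28x^2 + 2x^3, so AVC = 105 - 28x + 2x^2.
At the minimum of AVC, MC = AVC. MC = 105 - 56x + 6x^2; setting MC = AVC gives 4x^2 - 28x = 0, so x = 7. min AVC = 7.
The firm shuts down for any P below ¥7.

¥7 per unit, at x = 7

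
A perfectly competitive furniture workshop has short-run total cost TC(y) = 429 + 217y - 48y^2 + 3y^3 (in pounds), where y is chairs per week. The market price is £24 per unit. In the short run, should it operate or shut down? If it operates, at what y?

From TC, MC = TC'(y) = 217 - 96y + 9y^2 and AVC = VC/y = 217 - 48y + 3y^2.
AVC is minimized where dAVC/dy = -48 + 6y = 0, at y = 8; min AVC = 217 - 48·8 + 3·8^2 = £25.
With P < min AVC (£24 < £25), every unit sold adds to the loss.
Shutting down limits the loss to fixed cost, £429.

Shut down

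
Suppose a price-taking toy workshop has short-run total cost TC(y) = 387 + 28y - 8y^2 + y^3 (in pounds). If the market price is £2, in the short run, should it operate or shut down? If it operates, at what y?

Shut down

From TC, MC = TC'(y) = 28 - 16y + 3y^2 and AVC = VC/y = 28 - 8y + y^2.
AVC hits its minimum where MC = AVC, at y = 4, giving min AVC = 28 - 8·4 + 4^2 = £12.
With P < min AVC (£2 < £12), every unit sold adds to the loss.
The firm minimizes its loss by shutting down and losing only its fixed cost of £387.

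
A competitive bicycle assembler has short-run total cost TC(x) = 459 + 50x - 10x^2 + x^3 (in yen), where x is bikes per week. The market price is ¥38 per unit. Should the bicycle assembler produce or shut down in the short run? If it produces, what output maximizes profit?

From TC, MC = TC'(x) = 50 - 20x + 3x^2 and AVC = VC/x = 50 - 10x + x^2.
AVC is minimized where dAVC/dx = -10 + 2x = 0, at x = 5; min AVC = 50 - 10·5 + 5^2 = ¥25.
Since P = ¥38 ≥ min AVC = ¥25, price covers variable cost and the firm should produce.
P = MC gives 12 - 20x + 3x^2 = 0, with roots 2/3 and 6. Take the larger (rising MC): x* = 6.
Check: AVC at x = 6 is ¥26 ≤ P, so revenue covers variable cost.
Profit = P·x − TC = 38·6 − 615 = -¥387, a loss, but smaller than the ¥459 fixed cost the firm would lose by shutting down.

Produce at x = 6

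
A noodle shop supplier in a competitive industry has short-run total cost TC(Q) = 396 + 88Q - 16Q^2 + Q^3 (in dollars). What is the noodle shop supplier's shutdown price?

Short-run supply begins at min AVC. From VC = 88Q - 16Q^2 + Q^3, AVC = 88 - 16Q + Q^2.
dAVC/dQ = -16 + 2Q = 0 gives Q = 8. min AVC = 88 - 16·8 + 8^2 = 24.
For P < $24 the firm produces nothing.

$24 per unit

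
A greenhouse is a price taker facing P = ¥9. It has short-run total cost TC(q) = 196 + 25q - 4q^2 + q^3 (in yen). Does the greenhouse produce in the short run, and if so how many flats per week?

Strip out fixed cost: VC = 25q - 4q^2 + q^3. Then AVC = 25 - 4q + q^2 and MC = 25 - 8q + 3q^2.
AVC is minimized where dAVC/dq = -4 + 2q = 0, at q = 2; min AVC = 25 - 4·2 + 2^2 = ¥21.
Since P = ¥9 < min AVC = ¥21, price fails to cover variable cost at any output.
Best response: produce nothing and absorb the ¥196 fixed cost.

Shut down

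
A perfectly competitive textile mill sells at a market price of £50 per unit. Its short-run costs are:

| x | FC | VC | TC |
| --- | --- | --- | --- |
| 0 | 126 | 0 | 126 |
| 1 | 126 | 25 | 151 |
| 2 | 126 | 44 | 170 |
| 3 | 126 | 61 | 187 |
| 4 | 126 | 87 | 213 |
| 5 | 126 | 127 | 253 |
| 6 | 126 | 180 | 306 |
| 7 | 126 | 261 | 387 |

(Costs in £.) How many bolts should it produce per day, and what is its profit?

Compute π = P·x − TC at each output: x=0: -126; x=1: -101; x=2: -70; x=3: -37; x=4: -13; x=5: -3; x=6: -6; x=7: -37.
Profit is maximized at x = 5. AVC there is 127/5 = £25.40 ≤ P, so producing beats shutting down (which would give -£126).

x = 5; profit = -£3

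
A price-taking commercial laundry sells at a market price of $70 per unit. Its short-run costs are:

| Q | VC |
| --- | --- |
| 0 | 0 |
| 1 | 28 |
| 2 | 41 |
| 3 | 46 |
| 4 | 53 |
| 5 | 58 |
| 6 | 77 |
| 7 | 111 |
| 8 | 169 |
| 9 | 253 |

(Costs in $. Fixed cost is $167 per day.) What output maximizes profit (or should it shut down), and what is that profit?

Q = 8; profit = $224

Compute π = P·Q − TC at each output: Q=0: -167; Q=1: -125; Q=2: -68; Q=3: -3; Q=4: 60; Q=5: 125; Q=6: 176; Q=7: 212; Q=8: 224; Q=9: 210.
Profit is maximized at Q = 8. AVC there is 169/8 = $21.12 ≤ P, so producing beats shutting down (which would give -$167).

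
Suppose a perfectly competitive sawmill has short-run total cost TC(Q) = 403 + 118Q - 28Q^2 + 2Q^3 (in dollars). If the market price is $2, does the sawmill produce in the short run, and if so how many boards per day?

Shut down

Strip out fixed cost: VC = 118Q - 28Q^2 + 2Q^3. Then AVC = 118 - 28Q + 2Q^2 and MC = 118 - 56Q + 6Q^2.
AVC is minimized where dAVC/dQ = -28 + 4Q = 0, at Q = 7; min AVC = 118 - 28·7 + 2·7^2 = $20.
P = $2 lies below min AVC = $20; no output level covers variable cost.
The firm minimizes its loss by shutting down and losing only its fixed cost of $403.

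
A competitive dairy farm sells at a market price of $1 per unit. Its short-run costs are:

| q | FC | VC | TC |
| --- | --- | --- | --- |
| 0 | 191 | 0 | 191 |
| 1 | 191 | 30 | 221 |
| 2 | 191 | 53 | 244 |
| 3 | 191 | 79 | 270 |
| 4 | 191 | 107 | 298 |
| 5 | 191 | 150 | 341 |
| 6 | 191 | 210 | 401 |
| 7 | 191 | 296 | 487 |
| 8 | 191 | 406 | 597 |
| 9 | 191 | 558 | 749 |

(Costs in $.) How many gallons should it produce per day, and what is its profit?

Profit at each row (π = 1q − TC): q=0: -191; q=1: -220; q=2: -242; q=3: -267; q=4: -294; q=5: -336; q=6: -395; q=7: -480; q=8: -589; q=9: -740.
Profit is highest at q = 0. Equivalently, the lowest AVC in the table is 79/3 ≈ $26.33 at q = 3, and P = $1 falls below it — price never covers variable cost, so the firm shuts down and loses only its fixed cost.

q = 0 (shut down); profit = -$191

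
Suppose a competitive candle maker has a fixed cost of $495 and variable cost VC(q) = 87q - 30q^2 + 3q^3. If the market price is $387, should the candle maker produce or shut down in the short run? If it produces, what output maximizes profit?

Produce at q = 10

Strip out fixed cost: VC = 87q - 30q^2 + 3q^3. Then AVC = 87 - 30q + 3q^2 and MC = 87 - 60q + 9q^2.
The AVC parabola has its vertex at q = 30/6 = 5, where AVC = 87 - 30·5 + 3·5^2 = $12.
Because $387 ≥ $12, revenue can cover variable cost; the firm operates.
P = MC gives -300 - 60q + 9q^2 = 0, with roots -10/3 and 10. Take the larger (rising MC): q* = 10.
Check: AVC at q = 10 is $87 ≤ P, so revenue covers variable cost.
Profit = P·q − TC = 387·10 − 1365 = $2505.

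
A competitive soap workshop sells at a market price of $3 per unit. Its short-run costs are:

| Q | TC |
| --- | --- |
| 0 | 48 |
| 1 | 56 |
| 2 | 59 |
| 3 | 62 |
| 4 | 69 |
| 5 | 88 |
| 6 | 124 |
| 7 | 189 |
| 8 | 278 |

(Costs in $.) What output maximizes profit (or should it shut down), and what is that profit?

Compute π = P·Q − TC at each output: Q=0: -48; Q=1: -53; Q=2: -53; Q=3: -53; Q=4: -57; Q=5: -73; Q=6: -106; Q=7: -168; Q=8: -254.
Profit is highest at Q = 0. Equivalently, the lowest AVC in the table is 14/3 ≈ $4.67 at Q = 3, and P = $3 falls below it — price never covers variable cost, so the firm shuts down and loses only its fixed cost.

Q = 0 (shut down); profit = -$48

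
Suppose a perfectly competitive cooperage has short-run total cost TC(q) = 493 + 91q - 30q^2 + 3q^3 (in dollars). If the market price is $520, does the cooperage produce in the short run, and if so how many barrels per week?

Produce at q = 11

From TC, MC = TC'(q) = 91 - 60q + 9q^2 and AVC = VC/q = 91 - 30q + 3q^2.
AVC is minimized where dAVC/dq = -30 + 6q = 0, at q = 5; min AVC = 91 - 30·5 + 3·5^2 = $16.
P = $520 exceeds min AVC = $16, so the firm stays open.
P = MC gives -429 - 60q + 9q^2 = 0, with roots -13/3 and 11. Take the larger (rising MC): q* = 11.
Check: AVC at q = 11 is $124 ≤ P, so revenue covers variable cost.
Profit = P·q − TC = 520·11 − 1857 = $3863.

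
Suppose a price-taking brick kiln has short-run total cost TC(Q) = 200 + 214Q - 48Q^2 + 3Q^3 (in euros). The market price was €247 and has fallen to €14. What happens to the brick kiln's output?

AVC = 214 - 48Q + 3Q^2, minimized at Q = 8 where min AVC = €22. MC = 214 - 96Q + 9Q^2.
With P = €247 above the shutdown price, P = MC gives Q = 11.
At P = €14 < min AVC = €22, price no longer covers variable cost at any output, so the firm shuts down: Q = 0.

Output falls from 11 to 0 (the firm shuts down)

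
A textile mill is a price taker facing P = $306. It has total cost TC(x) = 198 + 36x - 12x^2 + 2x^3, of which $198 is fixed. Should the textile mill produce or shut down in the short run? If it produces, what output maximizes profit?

Produce at x = 9

Variable cost is VC = 36x - 12x^2 + 2x^3, so AVC = VC/x = 36 - 12x + 2x^2 and MC = dTC/dx = 36 - 24x + 6x^2.
The AVC parabola has its vertex at x = 12/4 = 3, where AVC = 36 - 12·3 + 2·3^2 = $18.
Since P = $306 ≥ min AVC = $18, price covers variable cost and the firm should produce.
Solving P = MC: -270 - 24x + 6x^2 = 0 ⇒ x = -5 or 9. On the upward-sloping branch, x* = 9.
Check: AVC at x = 9 is $90 ≤ P, so revenue covers variable cost.
Profit = P·x − TC = 306·9 − 1008 = $1746.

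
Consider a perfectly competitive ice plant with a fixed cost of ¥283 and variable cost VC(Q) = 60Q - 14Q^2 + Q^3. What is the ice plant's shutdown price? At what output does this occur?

The firm shuts down when price falls below the minimum of average variable cost. AVC = VC/Q = 60 - 14Q + Q^2.
At the minimum of AVC, MC = AVC. MC = 60 - 28Q + 3Q^2; setting MC = AVC gives 2Q^2 - 14Q = 0, so Q = 7. min AVC = 11.
For P < ¥11 the firm produces nothing.

¥11 per unit, at Q = 7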